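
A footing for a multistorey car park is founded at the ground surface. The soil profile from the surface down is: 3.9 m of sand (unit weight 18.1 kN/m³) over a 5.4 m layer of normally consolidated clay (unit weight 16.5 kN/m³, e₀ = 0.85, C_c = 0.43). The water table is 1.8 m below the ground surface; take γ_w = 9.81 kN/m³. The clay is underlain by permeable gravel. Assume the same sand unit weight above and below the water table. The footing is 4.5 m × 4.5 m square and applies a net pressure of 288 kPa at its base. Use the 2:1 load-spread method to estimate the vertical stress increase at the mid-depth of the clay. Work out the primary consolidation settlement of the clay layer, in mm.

Mid-depth of clay below the ground surface: z = 3.9 + 5.4/2 = 6.6 m.
Total vertical stress at mid-clay: σ_v = 18.1×3.9 + 16.5×2.7 = 115.14 kPa.
Pore pressure: u = 9.81×(6.6 − 1.8) = 47.088 kPa.
Initial effective stress: σ'_0 = σ_v − u = 115.14 − 47.088 = 68.052 kPa.
Stress increase at mid-clay by the 2:1 spreading method:
Δσ = qBL/((B+z)(L+z)) = 288×4.5×4.5/((4.5+6.6)(4.5+6.6)) = 47.334 kPa
Final effective stress: σ'_f = σ'_0 + Δσ = 68.052 + 47.334 = 115.39 kPa.
Normally consolidated clay, so the full stress increment lies on the virgin compression line:
S_c = C_c·H/(1+e₀)·log₁₀(σ'_f/σ'_0) = 0.43×5.4/(1+0.85)×log₁₀(115.39/68.052)
    = 1.2551 × 0.22933 = 0.2878 m

S_c ≈ 288 mm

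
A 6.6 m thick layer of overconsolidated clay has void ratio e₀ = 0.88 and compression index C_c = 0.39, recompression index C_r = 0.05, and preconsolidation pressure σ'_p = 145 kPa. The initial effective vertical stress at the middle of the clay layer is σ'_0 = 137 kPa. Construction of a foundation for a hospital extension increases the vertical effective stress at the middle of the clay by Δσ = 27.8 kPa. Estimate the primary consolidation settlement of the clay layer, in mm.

S_c ≈ 80.4 mm

Final effective stress: σ'_f = 137 + 27.8 = 164.8 kPa.
σ'_f = 164.8 > σ'_p = 145 kPa, so the stress path crosses the preconsolidation pressure — recompression up to σ'_p, then virgin compression beyond:
S_c = H/(1+e₀)·[C_r·log₁₀(σ'_p/σ'_0) + C_c·log₁₀(σ'_f/σ'_p)]
    = 6.6/1.88 × [0.05×log₁₀(145/137) + 0.39×log₁₀(164.8/145)]
    = 3.5106 × [0.0012324 + 0.02168] = 0.08044 m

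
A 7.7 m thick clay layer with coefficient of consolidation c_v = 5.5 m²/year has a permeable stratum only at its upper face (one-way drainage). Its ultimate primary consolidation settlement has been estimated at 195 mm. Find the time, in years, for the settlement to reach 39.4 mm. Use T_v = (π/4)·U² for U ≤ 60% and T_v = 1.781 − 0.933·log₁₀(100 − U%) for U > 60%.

Drainage path length: H_d = H = 7.7 m (single drainage).
U = S(t)/S_ult = 39.4/195 = 0.2021.
U ≤ 60%: T_v = (π/4)·U² = (π/4)×0.20205² = 0.032064.
t = T_v·H_d²/c_v = 0.032064×7.7²/5.5 = 0.3456 years.

t ≈ 0.346 years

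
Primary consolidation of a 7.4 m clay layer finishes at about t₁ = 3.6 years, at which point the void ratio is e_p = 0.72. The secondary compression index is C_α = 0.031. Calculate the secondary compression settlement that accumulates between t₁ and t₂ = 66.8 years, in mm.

S_s ≈ 169 mm

Secondary compression: S_s = C_α·H/(1+e_p)·log₁₀(t₂/t₁)
S_s = 0.031×7.4/(1+0.72)×log₁₀(66.8/3.6)
    = 0.1334 × 1.268 = 0.1692 m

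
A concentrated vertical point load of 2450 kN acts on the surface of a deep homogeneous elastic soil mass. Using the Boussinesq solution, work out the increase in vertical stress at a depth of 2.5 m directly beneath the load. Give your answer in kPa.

Δσ_z ≈ 187 kPa

Boussinesq vertical stress below a point load on an elastic half-space:
Δσ_z = 3P/(2πz²) · [1 + (r/z)²]^(−5/2)
r/z = 0/2.5 = 0; [1+(r/z)²]^(−5/2) = 1.
Δσ_z = 3×2450/(2π×2.5²) × 1 = 187.17 × 1 = 187.2 kPa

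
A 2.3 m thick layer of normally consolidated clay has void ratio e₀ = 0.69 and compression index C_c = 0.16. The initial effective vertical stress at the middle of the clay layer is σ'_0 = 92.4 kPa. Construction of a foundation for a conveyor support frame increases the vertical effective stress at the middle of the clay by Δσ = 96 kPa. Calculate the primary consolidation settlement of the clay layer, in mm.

S_c ≈ 67.4 mm

Final effective stress: σ'_f = σ'_0 + Δσ = 92.4 + 96 = 188.4 kPa.
Normally consolidated clay, so the full stress increment lies on the virgin compression line:
S_c = C_c·H/(1+e₀)·log₁₀(σ'_f/σ'_0) = 0.16×2.3/(1+0.69)×log₁₀(188.4/92.4)
    = 0.21775 × 0.30941 = 0.06737 m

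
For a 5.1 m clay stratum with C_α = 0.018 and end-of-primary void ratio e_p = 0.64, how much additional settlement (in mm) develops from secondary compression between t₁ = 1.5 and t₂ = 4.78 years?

Secondary compression: S_s = C_α·H/(1+e_p)·log₁₀(t₂/t₁)
S_s = 0.018×5.1/(1+0.64)×log₁₀(4.78/1.5)
    = 0.05598 × 0.5033 = 0.02817 m

S_s ≈ 28.2 mm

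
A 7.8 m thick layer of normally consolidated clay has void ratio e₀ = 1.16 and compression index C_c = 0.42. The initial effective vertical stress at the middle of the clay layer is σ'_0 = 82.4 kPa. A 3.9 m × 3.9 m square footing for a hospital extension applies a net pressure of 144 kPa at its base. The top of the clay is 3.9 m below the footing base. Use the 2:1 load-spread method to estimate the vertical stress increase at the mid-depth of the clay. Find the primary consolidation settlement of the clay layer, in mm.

Mid-depth of clay below the footing base: z = 3.9 + 7.8/2 = 7.8 m.
Stress increase at mid-clay by the 2:1 spreading method:
Δσ = qBL/((B+z)(L+z)) = 144×3.9×3.9/((3.9+7.8)(3.9+7.8)) = 16 kPa
Final effective stress: σ'_f = σ'_0 + Δσ = 82.4 + 16 = 98.4 kPa.
Normally consolidated clay, so the full stress increment lies on the virgin compression line:
S_c = C_c·H/(1+e₀)·log₁₀(σ'_f/σ'_0) = 0.42×7.8/(1+1.16)×log₁₀(98.4/82.4)
    = 1.5167 × 0.077068 = 0.1169 m

S_c ≈ 117 mm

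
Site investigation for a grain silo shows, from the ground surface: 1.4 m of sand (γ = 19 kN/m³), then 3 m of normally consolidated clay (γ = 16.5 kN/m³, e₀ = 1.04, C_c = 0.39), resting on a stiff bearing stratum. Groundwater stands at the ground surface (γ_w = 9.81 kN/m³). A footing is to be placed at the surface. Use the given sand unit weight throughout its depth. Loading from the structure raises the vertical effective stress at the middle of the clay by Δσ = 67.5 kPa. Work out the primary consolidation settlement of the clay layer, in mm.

S_c ≈ 342 mm

Mid-depth of clay below the ground surface: z = 1.4 + 3/2 = 2.9 m.
Total vertical stress at mid-clay: σ_v = 19×1.4 + 16.5×1.5 = 51.35 kPa.
Pore pressure: u = 9.81×(2.9 − 0) = 28.449 kPa.
Initial effective stress: σ'_0 = σ_v − u = 51.35 − 28.449 = 22.901 kPa.
Final effective stress: σ'_f = σ'_0 + Δσ = 22.901 + 67.5 = 90.401 kPa.
Normally consolidated clay, so the full stress increment lies on the virgin compression line:
S_c = C_c·H/(1+e₀)·log₁₀(σ'_f/σ'_0) = 0.39×3/(1+1.04)×log₁₀(90.401/22.901)
    = 0.57353 × 0.59632 = 0.342 m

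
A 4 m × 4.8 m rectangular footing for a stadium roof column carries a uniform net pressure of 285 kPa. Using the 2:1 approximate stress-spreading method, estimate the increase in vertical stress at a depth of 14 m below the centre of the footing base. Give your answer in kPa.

By the 2:1 method the load spreads at 1 horizontal : 2 vertical, so at depth z the loaded area has grown by z in each plan dimension:
Δσ = qBL/((B+z)(L+z)) = 285×4×4.8/((4+14)(4.8+14)) = 16.17 kPa

Δσ_z ≈ 16.2 kPa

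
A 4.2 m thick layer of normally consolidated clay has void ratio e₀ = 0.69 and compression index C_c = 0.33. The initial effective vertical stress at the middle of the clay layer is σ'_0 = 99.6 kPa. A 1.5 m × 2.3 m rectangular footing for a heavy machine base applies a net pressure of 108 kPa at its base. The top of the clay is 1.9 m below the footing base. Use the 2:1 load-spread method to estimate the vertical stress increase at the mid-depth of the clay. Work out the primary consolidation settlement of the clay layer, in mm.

S_c ≈ 36.5 mm

Mid-depth of clay below the footing base: z = 1.9 + 4.2/2 = 4 m.
Stress increase at mid-clay by the 2:1 spreading method:
Δσ = qBL/((B+z)(L+z)) = 108×1.5×2.3/((1.5+4)(2.3+4)) = 10.753 kPa
Final effective stress: σ'_f = σ'_0 + Δσ = 99.6 + 10.753 = 110.35 kPa.
Normally consolidated clay, so the full stress increment lies on the virgin compression line:
S_c = C_c·H/(1+e₀)·log₁₀(σ'_f/σ'_0) = 0.33×4.2/(1+0.69)×log₁₀(110.35/99.6)
    = 0.82012 × 0.044513 = 0.03651 m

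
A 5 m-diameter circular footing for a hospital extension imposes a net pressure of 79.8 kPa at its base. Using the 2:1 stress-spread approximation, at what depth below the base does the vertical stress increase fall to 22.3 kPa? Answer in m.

2:1 spreading — at depth z the loaded area has grown by z in each plan dimension:
qD²/(D+z)² = Δσ_z ⇒ z = D(√(q/Δσ_z) − 1) = 5×(√(79.8/22.3) − 1) = 4.458 m

z ≈ 4.46 m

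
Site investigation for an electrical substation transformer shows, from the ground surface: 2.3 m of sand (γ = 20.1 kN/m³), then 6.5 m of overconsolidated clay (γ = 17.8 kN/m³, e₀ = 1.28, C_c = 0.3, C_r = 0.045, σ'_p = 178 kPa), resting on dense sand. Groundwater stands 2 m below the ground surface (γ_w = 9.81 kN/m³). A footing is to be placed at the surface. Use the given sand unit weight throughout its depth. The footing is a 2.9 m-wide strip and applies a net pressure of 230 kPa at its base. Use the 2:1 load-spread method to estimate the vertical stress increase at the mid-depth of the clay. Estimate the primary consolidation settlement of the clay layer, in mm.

S_c ≈ 42.4 mm

Mid-depth of clay below the ground surface: z = 2.3 + 6.5/2 = 5.55 m.
Total vertical stress at mid-clay: σ_v = 20.1×2.3 + 17.8×3.25 = 104.08 kPa.
Pore pressure: u = 9.81×(5.55 − 2) = 34.825 kPa.
Initial effective stress: σ'_0 = σ_v − u = 104.08 − 34.825 = 69.255 kPa.
Stress increase at mid-clay by the 2:1 spreading method:
Δσ = qB/(B+z) = 230×2.9/(2.9+5.55) = 78.935 kPa
Final effective stress: σ'_f = 69.255 + 78.935 = 148.19 kPa.
σ'_f = 148.19 ≤ σ'_p = 178 kPa, so the clay remains overconsolidated and only the recompression index applies:
S_c = C_r·H/(1+e₀)·log₁₀(σ'_f/σ'_0) = 0.045×6.5/2.28×log₁₀(148.19/69.255)
    = 0.12829 × 0.33037 = 0.04238 m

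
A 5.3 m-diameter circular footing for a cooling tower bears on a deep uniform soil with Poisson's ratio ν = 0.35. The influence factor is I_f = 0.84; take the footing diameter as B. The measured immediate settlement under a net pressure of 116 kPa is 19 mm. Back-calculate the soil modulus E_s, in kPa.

E_s ≈ 23900 kPa

S_e = q·B·(1−ν²)/E_s · I_f  ⇒  E_s = q·B·(1−ν²)·I_f / S_e.
E_s = 116 × 5.3 × 0.8775 × 0.84 / 0.019 = 23850 kPa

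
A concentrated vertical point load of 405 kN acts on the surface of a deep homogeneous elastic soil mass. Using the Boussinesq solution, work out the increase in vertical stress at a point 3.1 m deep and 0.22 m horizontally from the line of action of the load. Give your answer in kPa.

Boussinesq vertical stress below a point load on an elastic half-space:
Δσ_z = 3P/(2πz²) · [1 + (r/z)²]^(−5/2)
r/z = 0.22/3.1 = 0.070968; [1+(r/z)²]^(−5/2) = 0.98752.
Δσ_z = 3×405/(2π×3.1²) × 0.98752 = 20.122 × 0.98752 = 19.87 kPa

Δσ_z ≈ 19.9 kPa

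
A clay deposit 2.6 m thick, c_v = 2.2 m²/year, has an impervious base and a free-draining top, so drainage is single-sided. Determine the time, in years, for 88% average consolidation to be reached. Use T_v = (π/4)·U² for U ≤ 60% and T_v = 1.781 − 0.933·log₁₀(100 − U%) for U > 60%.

t ≈ 2.38 years

Drainage path length: H_d = H = 2.6 m (single drainage).
U > 60%: T_v = 1.781 − 0.933·log₁₀(100 − 88) = 0.77412.
t = T_v·H_d²/c_v = 0.77412×2.6²/2.2 = 2.379 years.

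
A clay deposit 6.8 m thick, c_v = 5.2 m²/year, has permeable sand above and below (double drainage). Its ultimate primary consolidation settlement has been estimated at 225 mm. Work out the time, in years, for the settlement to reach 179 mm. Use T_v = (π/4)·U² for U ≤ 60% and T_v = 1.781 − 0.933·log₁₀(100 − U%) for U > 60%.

t ≈ 1.24 years

Drainage path length: H_d = H/2 = 3.4 m (double drainage).
U = S(t)/S_ult = 179/225 = 0.7956.
U > 60%: T_v = 1.781 − 0.933·log₁₀(100 − 79.556) = 0.55823.
t = T_v·H_d²/c_v = 0.55823×3.4²/5.2 = 1.241 years.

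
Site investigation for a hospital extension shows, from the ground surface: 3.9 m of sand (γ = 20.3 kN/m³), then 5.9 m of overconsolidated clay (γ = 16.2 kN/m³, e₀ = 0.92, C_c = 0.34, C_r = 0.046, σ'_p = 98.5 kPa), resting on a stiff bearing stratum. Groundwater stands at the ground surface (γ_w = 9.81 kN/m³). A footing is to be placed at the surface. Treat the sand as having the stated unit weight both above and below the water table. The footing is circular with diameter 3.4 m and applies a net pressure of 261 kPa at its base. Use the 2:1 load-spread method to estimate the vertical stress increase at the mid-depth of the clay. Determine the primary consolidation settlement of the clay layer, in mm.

S_c ≈ 24.1 mm

Mid-depth of clay below the ground surface: z = 3.9 + 5.9/2 = 6.85 m.
Total vertical stress at mid-clay: σ_v = 20.3×3.9 + 16.2×2.95 = 126.96 kPa.
Pore pressure: u = 9.81×(6.85 − 0) = 67.198 kPa.
Initial effective stress: σ'_0 = σ_v − u = 126.96 − 67.198 = 59.762 kPa.
Stress increase at mid-clay by the 2:1 spreading method:
Δσ ≈ qD²/(D+z)² = 261×3.4²/(3.4+6.85)² = 28.718 kPa
Final effective stress: σ'_f = 59.762 + 28.718 = 88.48 kPa.
σ'_f = 88.48 ≤ σ'_p = 98.5 kPa, so the clay remains overconsolidated and only the recompression index applies:
S_c = C_r·H/(1+e₀)·log₁₀(σ'_f/σ'_0) = 0.046×5.9/1.92×log₁₀(88.48/59.762)
    = 0.14135 × 0.17042 = 0.02409 m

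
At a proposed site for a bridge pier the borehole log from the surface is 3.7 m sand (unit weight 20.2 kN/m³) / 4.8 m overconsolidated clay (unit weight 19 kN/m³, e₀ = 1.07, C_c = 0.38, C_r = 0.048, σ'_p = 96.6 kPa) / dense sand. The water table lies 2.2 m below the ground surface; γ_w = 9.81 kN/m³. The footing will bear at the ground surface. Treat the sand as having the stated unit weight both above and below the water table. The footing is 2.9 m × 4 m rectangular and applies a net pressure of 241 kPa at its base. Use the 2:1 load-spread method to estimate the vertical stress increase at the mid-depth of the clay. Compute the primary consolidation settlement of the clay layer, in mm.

S_c ≈ 67.3 mm

Mid-depth of clay below the ground surface: z = 3.7 + 4.8/2 = 6.1 m.
Total vertical stress at mid-clay: σ_v = 20.2×3.7 + 19×2.4 = 120.34 kPa.
Pore pressure: u = 9.81×(6.1 − 2.2) = 38.259 kPa.
Initial effective stress: σ'_0 = σ_v − u = 120.34 − 38.259 = 82.081 kPa.
Stress increase at mid-clay by the 2:1 spreading method:
Δσ = qBL/((B+z)(L+z)) = 241×2.9×4/((2.9+6.1)(4+6.1)) = 30.755 kPa
Final effective stress: σ'_f = 82.081 + 30.755 = 112.84 kPa.
σ'_f = 112.84 > σ'_p = 96.6 kPa, so the stress path crosses the preconsolidation pressure — recompression up to σ'_p, then virgin compression beyond:
S_c = H/(1+e₀)·[C_r·log₁₀(σ'_p/σ'_0) + C_c·log₁₀(σ'_f/σ'_p)]
    = 4.8/2.07 × [0.048×log₁₀(96.6/82.081) + 0.38×log₁₀(112.84/96.6)]
    = 2.3188 × [0.0033953 + 0.025645] = 0.06734 m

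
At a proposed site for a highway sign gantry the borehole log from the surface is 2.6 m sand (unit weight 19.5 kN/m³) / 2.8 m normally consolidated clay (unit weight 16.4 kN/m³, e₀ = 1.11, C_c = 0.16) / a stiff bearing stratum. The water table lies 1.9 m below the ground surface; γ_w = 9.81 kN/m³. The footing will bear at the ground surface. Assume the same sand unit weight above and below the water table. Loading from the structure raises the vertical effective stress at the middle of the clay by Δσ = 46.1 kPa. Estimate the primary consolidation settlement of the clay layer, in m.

S_c ≈ 0.0577 m

Mid-depth of clay below the ground surface: z = 2.6 + 2.8/2 = 4 m.
Total vertical stress at mid-clay: σ_v = 19.5×2.6 + 16.4×1.4 = 73.66 kPa.
Pore pressure: u = 9.81×(4 − 1.9) = 20.601 kPa.
Initial effective stress: σ'_0 = σ_v − u = 73.66 − 20.601 = 53.059 kPa.
Final effective stress: σ'_f = σ'_0 + Δσ = 53.059 + 46.1 = 99.159 kPa.
Normally consolidated clay, so the full stress increment lies on the virgin compression line:
S_c = C_c·H/(1+e₀)·log₁₀(σ'_f/σ'_0) = 0.16×2.8/(1+1.11)×log₁₀(99.159/53.059)
    = 0.21232 × 0.27157 = 0.05766 m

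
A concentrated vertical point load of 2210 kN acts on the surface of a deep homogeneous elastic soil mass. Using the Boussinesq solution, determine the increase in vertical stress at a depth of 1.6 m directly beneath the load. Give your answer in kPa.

Δσ_z ≈ 412 kPa

Boussinesq vertical stress below a point load on an elastic half-space:
Δσ_z = 3P/(2πz²) · [1 + (r/z)²]^(−5/2)
r/z = 0/1.6 = 0; [1+(r/z)²]^(−5/2) = 1.
Δσ_z = 3×2210/(2π×1.6²) × 1 = 412.19 × 1 = 412.2 kPa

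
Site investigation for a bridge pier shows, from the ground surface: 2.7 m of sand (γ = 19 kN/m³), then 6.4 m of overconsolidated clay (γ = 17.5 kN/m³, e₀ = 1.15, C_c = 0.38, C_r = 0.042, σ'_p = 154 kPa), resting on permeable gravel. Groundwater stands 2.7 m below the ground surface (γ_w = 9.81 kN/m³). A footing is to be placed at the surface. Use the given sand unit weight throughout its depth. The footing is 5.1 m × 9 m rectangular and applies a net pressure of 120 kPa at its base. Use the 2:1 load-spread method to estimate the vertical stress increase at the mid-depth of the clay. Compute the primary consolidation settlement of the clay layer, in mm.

Mid-depth of clay below the ground surface: z = 2.7 + 6.4/2 = 5.9 m.
Total vertical stress at mid-clay: σ_v = 19×2.7 + 17.5×3.2 = 107.3 kPa.
Pore pressure: u = 9.81×(5.9 − 2.7) = 31.392 kPa.
Initial effective stress: σ'_0 = σ_v − u = 107.3 − 31.392 = 75.908 kPa.
Stress increase at mid-clay by the 2:1 spreading method:
Δσ = qBL/((B+z)(L+z)) = 120×5.1×9/((5.1+5.9)(9+5.9)) = 33.606 kPa
Final effective stress: σ'_f = 75.908 + 33.606 = 109.51 kPa.
σ'_f = 109.51 ≤ σ'_p = 154 kPa, so the clay remains overconsolidated and only the recompression index applies:
S_c = C_r·H/(1+e₀)·log₁₀(σ'_f/σ'_0) = 0.042×6.4/2.15×log₁₀(109.51/75.908)
    = 0.12502 × 0.15917 = 0.0199 m

S_c ≈ 19.9 mm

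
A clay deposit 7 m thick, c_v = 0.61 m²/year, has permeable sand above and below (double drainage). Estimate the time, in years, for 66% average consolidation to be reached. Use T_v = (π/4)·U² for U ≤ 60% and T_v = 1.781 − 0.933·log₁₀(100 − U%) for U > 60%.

Drainage path length: H_d = H/2 = 3.5 m (double drainage).
U > 60%: T_v = 1.781 − 0.933·log₁₀(100 − 66) = 0.35213.
t = T_v·H_d²/c_v = 0.35213×3.5²/0.61 = 7.071 years.

t ≈ 7.07 years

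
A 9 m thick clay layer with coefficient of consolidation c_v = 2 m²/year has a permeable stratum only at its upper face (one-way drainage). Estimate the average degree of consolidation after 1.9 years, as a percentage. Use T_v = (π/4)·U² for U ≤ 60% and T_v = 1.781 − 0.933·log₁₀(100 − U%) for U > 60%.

Drainage path length: H_d = H = 9 m (single drainage).
T_v = c_v·t/H_d² = 2×1.9/9² = 0.046914.
T_v = 0.046914 corresponds to the U ≤ 60% branch:
U = √(4T_v/π) = 0.2444

U ≈ 24.4 %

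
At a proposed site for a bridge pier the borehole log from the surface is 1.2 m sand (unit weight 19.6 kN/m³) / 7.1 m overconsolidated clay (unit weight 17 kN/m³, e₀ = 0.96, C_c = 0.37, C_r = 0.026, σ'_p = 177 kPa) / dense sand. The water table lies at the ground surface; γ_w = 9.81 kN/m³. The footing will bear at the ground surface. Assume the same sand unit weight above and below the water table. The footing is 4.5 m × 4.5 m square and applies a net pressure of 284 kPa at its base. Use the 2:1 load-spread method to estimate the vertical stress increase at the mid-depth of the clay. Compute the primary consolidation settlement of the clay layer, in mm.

Mid-depth of clay below the ground surface: z = 1.2 + 7.1/2 = 4.75 m.
Total vertical stress at mid-clay: σ_v = 19.6×1.2 + 17×3.55 = 83.87 kPa.
Pore pressure: u = 9.81×(4.75 − 0) = 46.598 kPa.
Initial effective stress: σ'_0 = σ_v − u = 83.87 − 46.598 = 37.272 kPa.
Stress increase at mid-clay by the 2:1 spreading method:
Δσ = qBL/((B+z)(L+z)) = 284×4.5×4.5/((4.5+4.75)(4.5+4.75)) = 67.214 kPa
Final effective stress: σ'_f = 37.272 + 67.214 = 104.49 kPa.
σ'_f = 104.49 ≤ σ'_p = 177 kPa, so the clay remains overconsolidated and only the recompression index applies:
S_c = C_r·H/(1+e₀)·log₁₀(σ'_f/σ'_0) = 0.026×7.1/1.96×log₁₀(104.49/37.272)
    = 0.094182 × 0.44769 = 0.04216 m

S_c ≈ 42.2 mm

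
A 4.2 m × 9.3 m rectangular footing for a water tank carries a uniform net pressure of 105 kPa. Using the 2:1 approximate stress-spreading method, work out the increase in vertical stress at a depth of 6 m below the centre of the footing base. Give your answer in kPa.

Δσ_z ≈ 26.3 kPa

By the 2:1 method the load spreads at 1 horizontal : 2 vertical, so at depth z the loaded area has grown by z in each plan dimension:
Δσ = qBL/((B+z)(L+z)) = 105×4.2×9.3/((4.2+6)(9.3+6)) = 26.28 kPa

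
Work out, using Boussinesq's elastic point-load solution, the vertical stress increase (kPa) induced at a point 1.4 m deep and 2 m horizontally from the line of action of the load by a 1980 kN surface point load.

Δσ_z ≈ 29.9 kPa

Boussinesq vertical stress below a point load on an elastic half-space:
Δσ_z = 3P/(2πz²) · [1 + (r/z)²]^(−5/2)
r/z = 2/1.4 = 1.4286; [1+(r/z)²]^(−5/2) = 0.062019.
Δσ_z = 3×1980/(2π×1.4²) × 0.062019 = 482.34 × 0.062019 = 29.91 kPa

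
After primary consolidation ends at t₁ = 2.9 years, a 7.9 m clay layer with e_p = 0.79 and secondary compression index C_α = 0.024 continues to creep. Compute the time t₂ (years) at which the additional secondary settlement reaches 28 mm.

t₂ ≈ 5.33 years

S_s = C_α·H/(1+e_p)·log₁₀(t₂/t₁) ⇒ log₁₀(t₂/t₁) = S_s·(1+e_p)/(C_α·H).
log₁₀(t₂/t₁) = 0.028 × (1+0.79) / (0.024×7.9) = 0.2643
t₂ = t₁ × 10^0.2643 = 2.9 × 1.838 = 5.33 years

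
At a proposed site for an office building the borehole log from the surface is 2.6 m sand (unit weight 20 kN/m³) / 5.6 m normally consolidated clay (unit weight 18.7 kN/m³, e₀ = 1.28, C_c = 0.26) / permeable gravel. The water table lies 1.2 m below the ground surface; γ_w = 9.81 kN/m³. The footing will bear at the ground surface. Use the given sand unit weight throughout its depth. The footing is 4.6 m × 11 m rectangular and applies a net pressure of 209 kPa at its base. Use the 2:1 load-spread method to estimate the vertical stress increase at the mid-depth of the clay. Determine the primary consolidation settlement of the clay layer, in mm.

S_c ≈ 195 mm

Mid-depth of clay below the ground surface: z = 2.6 + 5.6/2 = 5.4 m.
Total vertical stress at mid-clay: σ_v = 20×2.6 + 18.7×2.8 = 104.36 kPa.
Pore pressure: u = 9.81×(5.4 − 1.2) = 41.202 kPa.
Initial effective stress: σ'_0 = σ_v − u = 104.36 − 41.202 = 63.158 kPa.
Stress increase at mid-clay by the 2:1 spreading method:
Δσ = qBL/((B+z)(L+z)) = 209×4.6×11/((4.6+5.4)(11+5.4)) = 64.484 kPa
Final effective stress: σ'_f = σ'_0 + Δσ = 63.158 + 64.484 = 127.64 kPa.
Normally consolidated clay, so the full stress increment lies on the virgin compression line:
S_c = C_c·H/(1+e₀)·log₁₀(σ'_f/σ'_0) = 0.26×5.6/(1+1.28)×log₁₀(127.64/63.158)
    = 0.6386 × 0.30556 = 0.1951 m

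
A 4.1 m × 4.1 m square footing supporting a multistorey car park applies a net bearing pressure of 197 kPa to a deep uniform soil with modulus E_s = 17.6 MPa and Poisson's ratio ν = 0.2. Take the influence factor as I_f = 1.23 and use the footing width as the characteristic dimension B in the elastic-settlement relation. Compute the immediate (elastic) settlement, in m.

Immediate (elastic) settlement: S_e = q·B·(1−ν²)/E_s · I_f.
E_s = 17.6 MPa = 17600 kPa.
S_e = 197 × 4.1 × (1 − 0.2²) / 17600 × 1.23
    = 197 × 4.1 × 0.96 / 17600 × 1.23
    = 0.05419 m

S_e ≈ 0.0542 m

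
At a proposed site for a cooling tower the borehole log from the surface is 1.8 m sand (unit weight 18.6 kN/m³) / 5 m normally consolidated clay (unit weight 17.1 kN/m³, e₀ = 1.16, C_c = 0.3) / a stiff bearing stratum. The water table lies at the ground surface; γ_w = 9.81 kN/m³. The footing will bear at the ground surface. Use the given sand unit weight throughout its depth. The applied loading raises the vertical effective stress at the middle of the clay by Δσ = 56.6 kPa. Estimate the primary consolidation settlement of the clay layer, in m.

Mid-depth of clay below the ground surface: z = 1.8 + 5/2 = 4.3 m.
Total vertical stress at mid-clay: σ_v = 18.6×1.8 + 17.1×2.5 = 76.23 kPa.
Pore pressure: u = 9.81×(4.3 − 0) = 42.183 kPa.
Initial effective stress: σ'_0 = σ_v − u = 76.23 − 42.183 = 34.047 kPa.
Final effective stress: σ'_f = σ'_0 + Δσ = 34.047 + 56.6 = 90.647 kPa.
Normally consolidated clay, so the full stress increment lies on the virgin compression line:
S_c = C_c·H/(1+e₀)·log₁₀(σ'_f/σ'_0) = 0.3×5/(1+1.16)×log₁₀(90.647/34.047)
    = 0.69444 × 0.42527 = 0.2953 m

S_c ≈ 0.295 m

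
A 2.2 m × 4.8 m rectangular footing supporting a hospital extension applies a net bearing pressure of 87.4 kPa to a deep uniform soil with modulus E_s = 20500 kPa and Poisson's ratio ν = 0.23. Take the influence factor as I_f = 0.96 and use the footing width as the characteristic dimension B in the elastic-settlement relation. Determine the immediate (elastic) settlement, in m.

Immediate (elastic) settlement: S_e = q·B·(1−ν²)/E_s · I_f.
S_e = 87.4 × 2.2 × (1 − 0.23²) / 20500 × 0.96
    = 87.4 × 2.2 × 0.9471 / 20500 × 0.96
    = 0.008528 m

S_e ≈ 0.00853 m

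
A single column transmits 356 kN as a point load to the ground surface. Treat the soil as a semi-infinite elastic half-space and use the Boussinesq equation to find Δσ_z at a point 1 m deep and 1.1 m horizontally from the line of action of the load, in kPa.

Δσ_z ≈ 23.4 kPa

Boussinesq vertical stress below a point load on an elastic half-space:
Δσ_z = 3P/(2πz²) · [1 + (r/z)²]^(−5/2)
r/z = 1.1/1 = 1.1; [1+(r/z)²]^(−5/2) = 0.13773.
Δσ_z = 3×356/(2π×1²) × 0.13773 = 169.98 × 0.13773 = 23.41 kPa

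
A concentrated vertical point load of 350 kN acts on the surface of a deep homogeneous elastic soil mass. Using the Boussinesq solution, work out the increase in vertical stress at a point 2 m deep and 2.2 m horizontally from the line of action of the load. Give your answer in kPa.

Δσ_z ≈ 5.75 kPa

Boussinesq vertical stress below a point load on an elastic half-space:
Δσ_z = 3P/(2πz²) · [1 + (r/z)²]^(−5/2)
r/z = 2.2/2 = 1.1; [1+(r/z)²]^(−5/2) = 0.13773.
Δσ_z = 3×350/(2π×2²) × 0.13773 = 41.778 × 0.13773 = 5.754 kPa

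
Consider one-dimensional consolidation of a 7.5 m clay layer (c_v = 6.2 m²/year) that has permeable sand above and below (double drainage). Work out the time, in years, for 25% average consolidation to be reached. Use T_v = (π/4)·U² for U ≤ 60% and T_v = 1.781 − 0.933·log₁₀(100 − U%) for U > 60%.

t ≈ 0.111 years

Drainage path length: H_d = H/2 = 3.75 m (double drainage).
U ≤ 60%: T_v = (π/4)·U² = (π/4)×0.25² = 0.049087.
t = T_v·H_d²/c_v = 0.049087×3.75²/6.2 = 0.1113 years.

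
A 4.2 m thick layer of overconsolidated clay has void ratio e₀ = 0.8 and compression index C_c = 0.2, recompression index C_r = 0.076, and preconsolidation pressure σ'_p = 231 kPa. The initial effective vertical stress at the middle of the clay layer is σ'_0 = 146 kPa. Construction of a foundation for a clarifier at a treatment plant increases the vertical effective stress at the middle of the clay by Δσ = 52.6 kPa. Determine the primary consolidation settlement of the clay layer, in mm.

Final effective stress: σ'_f = 146 + 52.6 = 198.6 kPa.
σ'_f = 198.6 ≤ σ'_p = 231 kPa, so the clay remains overconsolidated and only the recompression index applies:
S_c = C_r·H/(1+e₀)·log₁₀(σ'_f/σ'_0) = 0.076×4.2/1.8×log₁₀(198.6/146)
    = 0.17733 × 0.13363 = 0.0237 m

S_c ≈ 23.7 mm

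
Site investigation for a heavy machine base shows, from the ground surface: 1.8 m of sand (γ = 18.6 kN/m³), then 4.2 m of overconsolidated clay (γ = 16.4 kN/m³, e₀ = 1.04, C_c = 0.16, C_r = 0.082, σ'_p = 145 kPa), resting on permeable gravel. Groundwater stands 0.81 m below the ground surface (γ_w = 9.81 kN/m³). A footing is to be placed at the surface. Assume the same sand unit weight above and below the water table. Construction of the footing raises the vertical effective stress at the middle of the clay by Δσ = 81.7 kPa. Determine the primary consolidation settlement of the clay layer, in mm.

S_c ≈ 84.6 mm

Mid-depth of clay below the ground surface: z = 1.8 + 4.2/2 = 3.9 m.
Total vertical stress at mid-clay: σ_v = 18.6×1.8 + 16.4×2.1 = 67.92 kPa.
Pore pressure: u = 9.81×(3.9 − 0.81) = 30.313 kPa.
Initial effective stress: σ'_0 = σ_v − u = 67.92 − 30.313 = 37.607 kPa.
Final effective stress: σ'_f = 37.607 + 81.7 = 119.31 kPa.
σ'_f = 119.31 ≤ σ'_p = 145 kPa, so the clay remains overconsolidated and only the recompression index applies:
S_c = C_r·H/(1+e₀)·log₁₀(σ'_f/σ'_0) = 0.082×4.2/2.04×log₁₀(119.31/37.607)
    = 0.16882 × 0.50141 = 0.08465 m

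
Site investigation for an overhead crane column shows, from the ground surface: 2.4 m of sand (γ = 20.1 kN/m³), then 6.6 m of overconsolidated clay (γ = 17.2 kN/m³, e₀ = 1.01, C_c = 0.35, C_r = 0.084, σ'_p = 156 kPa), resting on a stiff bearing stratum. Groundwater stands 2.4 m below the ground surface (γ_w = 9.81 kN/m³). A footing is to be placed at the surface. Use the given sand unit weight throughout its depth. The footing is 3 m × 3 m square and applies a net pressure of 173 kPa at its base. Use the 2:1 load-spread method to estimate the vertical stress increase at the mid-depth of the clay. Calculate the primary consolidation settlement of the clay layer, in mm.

S_c ≈ 29.9 mm

Mid-depth of clay below the ground surface: z = 2.4 + 6.6/2 = 5.7 m.
Total vertical stress at mid-clay: σ_v = 20.1×2.4 + 17.2×3.3 = 105 kPa.
Pore pressure: u = 9.81×(5.7 − 2.4) = 32.373 kPa.
Initial effective stress: σ'_0 = σ_v − u = 105 − 32.373 = 72.627 kPa.
Stress increase at mid-clay by the 2:1 spreading method:
Δσ = qBL/((B+z)(L+z)) = 173×3×3/((3+5.7)(3+5.7)) = 20.571 kPa
Final effective stress: σ'_f = 72.627 + 20.571 = 93.198 kPa.
σ'_f = 93.198 ≤ σ'_p = 156 kPa, so the clay remains overconsolidated and only the recompression index applies:
S_c = C_r·H/(1+e₀)·log₁₀(σ'_f/σ'_0) = 0.084×6.6/2.01×log₁₀(93.198/72.627)
    = 0.27582 × 0.10831 = 0.02987 m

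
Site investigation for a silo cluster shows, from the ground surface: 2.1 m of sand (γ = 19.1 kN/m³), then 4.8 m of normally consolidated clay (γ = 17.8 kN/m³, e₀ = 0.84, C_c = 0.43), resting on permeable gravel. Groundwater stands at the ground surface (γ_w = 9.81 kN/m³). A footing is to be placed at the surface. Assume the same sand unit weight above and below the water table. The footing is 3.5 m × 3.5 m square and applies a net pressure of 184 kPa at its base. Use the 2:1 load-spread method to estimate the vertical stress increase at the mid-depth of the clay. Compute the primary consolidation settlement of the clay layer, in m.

Mid-depth of clay below the ground surface: z = 2.1 + 4.8/2 = 4.5 m.
Total vertical stress at mid-clay: σ_v = 19.1×2.1 + 17.8×2.4 = 82.83 kPa.
Pore pressure: u = 9.81×(4.5 − 0) = 44.145 kPa.
Initial effective stress: σ'_0 = σ_v − u = 82.83 − 44.145 = 38.685 kPa.
Stress increase at mid-clay by the 2:1 spreading method:
Δσ = qBL/((B+z)(L+z)) = 184×3.5×3.5/((3.5+4.5)(3.5+4.5)) = 35.219 kPa
Final effective stress: σ'_f = σ'_0 + Δσ = 38.685 + 35.219 = 73.904 kPa.
Normally consolidated clay, so the full stress increment lies on the virgin compression line:
S_c = C_c·H/(1+e₀)·log₁₀(σ'_f/σ'_0) = 0.43×4.8/(1+0.84)×log₁₀(73.904/38.685)
    = 1.1217 × 0.28113 = 0.3153 m

S_c ≈ 0.315 m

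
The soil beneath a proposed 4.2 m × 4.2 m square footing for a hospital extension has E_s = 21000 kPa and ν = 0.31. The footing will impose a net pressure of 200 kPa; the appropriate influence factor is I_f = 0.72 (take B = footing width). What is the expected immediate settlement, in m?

S_e ≈ 0.026 m

Immediate (elastic) settlement: S_e = q·B·(1−ν²)/E_s · I_f.
S_e = 200 × 4.2 × (1 − 0.31²) / 21000 × 0.72
    = 200 × 4.2 × 0.9039 / 21000 × 0.72
    = 0.02603 m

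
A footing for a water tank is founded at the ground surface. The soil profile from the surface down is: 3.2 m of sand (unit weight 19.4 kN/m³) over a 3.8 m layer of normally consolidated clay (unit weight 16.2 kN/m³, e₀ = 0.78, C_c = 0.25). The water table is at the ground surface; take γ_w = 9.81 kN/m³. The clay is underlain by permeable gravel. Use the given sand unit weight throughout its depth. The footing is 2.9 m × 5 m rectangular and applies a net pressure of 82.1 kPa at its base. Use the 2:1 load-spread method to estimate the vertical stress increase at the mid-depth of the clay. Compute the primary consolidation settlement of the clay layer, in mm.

S_c ≈ 68.5 mm

Mid-depth of clay below the ground surface: z = 3.2 + 3.8/2 = 5.1 m.
Total vertical stress at mid-clay: σ_v = 19.4×3.2 + 16.2×1.9 = 92.86 kPa.
Pore pressure: u = 9.81×(5.1 − 0) = 50.031 kPa.
Initial effective stress: σ'_0 = σ_v − u = 92.86 − 50.031 = 42.829 kPa.
Stress increase at mid-clay by the 2:1 spreading method:
Δσ = qBL/((B+z)(L+z)) = 82.1×2.9×5/((2.9+5.1)(5+5.1)) = 14.733 kPa
Final effective stress: σ'_f = σ'_0 + Δσ = 42.829 + 14.733 = 57.562 kPa.
Normally consolidated clay, so the full stress increment lies on the virgin compression line:
S_c = C_c·H/(1+e₀)·log₁₀(σ'_f/σ'_0) = 0.25×3.8/(1+0.78)×log₁₀(57.562/42.829)
    = 0.53371 × 0.1284 = 0.06853 m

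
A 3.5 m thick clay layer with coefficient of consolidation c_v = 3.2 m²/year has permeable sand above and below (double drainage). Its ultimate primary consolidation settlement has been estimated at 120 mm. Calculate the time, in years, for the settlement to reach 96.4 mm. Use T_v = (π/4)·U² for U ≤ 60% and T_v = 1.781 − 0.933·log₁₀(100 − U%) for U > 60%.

t ≈ 0.549 years

Drainage path length: H_d = H/2 = 1.75 m (double drainage).
U = S(t)/S_ult = 96.4/120 = 0.8033.
U > 60%: T_v = 1.781 − 0.933·log₁₀(100 − 80.333) = 0.57395.
t = T_v·H_d²/c_v = 0.57395×1.75²/3.2 = 0.5493 years.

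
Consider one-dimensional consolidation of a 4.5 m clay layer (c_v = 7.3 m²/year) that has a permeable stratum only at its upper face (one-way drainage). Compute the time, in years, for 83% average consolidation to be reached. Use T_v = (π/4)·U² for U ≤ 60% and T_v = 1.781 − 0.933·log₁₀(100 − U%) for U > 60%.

Drainage path length: H_d = H = 4.5 m (single drainage).
U > 60%: T_v = 1.781 − 0.933·log₁₀(100 − 83) = 0.63299.
t = T_v·H_d²/c_v = 0.63299×4.5²/7.3 = 1.756 years.

t ≈ 1.76 years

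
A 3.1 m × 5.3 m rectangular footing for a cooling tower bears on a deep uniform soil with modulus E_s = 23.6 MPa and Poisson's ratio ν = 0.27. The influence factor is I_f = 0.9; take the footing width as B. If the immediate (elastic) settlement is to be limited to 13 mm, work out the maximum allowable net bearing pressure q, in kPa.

E_s = 23.6 MPa = 23600 kPa.
S_e = q·B·(1−ν²)/E_s · I_f  ⇒  q = S_e·E_s / (B·(1−ν²)·I_f).
q = 0.013 × 23600 / (3.1 × 0.9271 × 0.9) = 118.6 kPa

q ≈ 119 kPa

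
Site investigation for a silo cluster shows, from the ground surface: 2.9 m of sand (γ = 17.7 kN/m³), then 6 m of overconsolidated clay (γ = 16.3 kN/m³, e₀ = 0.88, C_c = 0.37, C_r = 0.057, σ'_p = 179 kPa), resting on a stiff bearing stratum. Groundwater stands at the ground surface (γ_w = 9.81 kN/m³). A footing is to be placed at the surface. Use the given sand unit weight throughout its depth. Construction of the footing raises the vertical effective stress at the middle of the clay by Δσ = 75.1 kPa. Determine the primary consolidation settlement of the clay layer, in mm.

S_c ≈ 80.6 mm

Mid-depth of clay below the ground surface: z = 2.9 + 6/2 = 5.9 m.
Total vertical stress at mid-clay: σ_v = 17.7×2.9 + 16.3×3 = 100.23 kPa.
Pore pressure: u = 9.81×(5.9 − 0) = 57.879 kPa.
Initial effective stress: σ'_0 = σ_v − u = 100.23 − 57.879 = 42.351 kPa.
Final effective stress: σ'_f = 42.351 + 75.1 = 117.45 kPa.
σ'_f = 117.45 ≤ σ'_p = 179 kPa, so the clay remains overconsolidated and only the recompression index applies:
S_c = C_r·H/(1+e₀)·log₁₀(σ'_f/σ'_0) = 0.057×6/1.88×log₁₀(117.45/42.351)
    = 0.18192 × 0.44299 = 0.08059 m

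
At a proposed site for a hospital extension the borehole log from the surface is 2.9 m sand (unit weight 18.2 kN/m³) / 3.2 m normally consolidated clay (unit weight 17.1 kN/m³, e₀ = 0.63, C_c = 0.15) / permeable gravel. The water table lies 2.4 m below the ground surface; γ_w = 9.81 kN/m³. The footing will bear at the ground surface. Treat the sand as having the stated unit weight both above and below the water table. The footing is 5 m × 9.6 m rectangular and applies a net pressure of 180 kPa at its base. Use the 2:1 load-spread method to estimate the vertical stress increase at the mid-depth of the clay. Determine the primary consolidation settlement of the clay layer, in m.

S_c ≈ 0.0939 m

Mid-depth of clay below the ground surface: z = 2.9 + 3.2/2 = 4.5 m.
Total vertical stress at mid-clay: σ_v = 18.2×2.9 + 17.1×1.6 = 80.14 kPa.
Pore pressure: u = 9.81×(4.5 − 2.4) = 20.601 kPa.
Initial effective stress: σ'_0 = σ_v − u = 80.14 − 20.601 = 59.539 kPa.
Stress increase at mid-clay by the 2:1 spreading method:
Δσ = qBL/((B+z)(L+z)) = 180×5×9.6/((5+4.5)(9.6+4.5)) = 64.502 kPa
Final effective stress: σ'_f = σ'_0 + Δσ = 59.539 + 64.502 = 124.04 kPa.
Normally consolidated clay, so the full stress increment lies on the virgin compression line:
S_c = C_c·H/(1+e₀)·log₁₀(σ'_f/σ'_0) = 0.15×3.2/(1+0.63)×log₁₀(124.04/59.539)
    = 0.29448 × 0.31876 = 0.09387 m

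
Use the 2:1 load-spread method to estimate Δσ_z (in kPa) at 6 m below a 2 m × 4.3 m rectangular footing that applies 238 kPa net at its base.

Δσ_z ≈ 24.8 kPa

By the 2:1 method the load spreads at 1 horizontal : 2 vertical, so at depth z the loaded area has grown by z in each plan dimension:
Δσ = qBL/((B+z)(L+z)) = 238×2×4.3/((2+6)(4.3+6)) = 24.84 kPa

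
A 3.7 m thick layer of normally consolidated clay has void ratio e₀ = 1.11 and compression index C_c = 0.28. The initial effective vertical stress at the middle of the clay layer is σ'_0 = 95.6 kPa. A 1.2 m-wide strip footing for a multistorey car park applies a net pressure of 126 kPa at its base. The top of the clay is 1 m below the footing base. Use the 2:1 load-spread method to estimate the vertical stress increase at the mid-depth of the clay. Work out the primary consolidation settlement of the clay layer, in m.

S_c ≈ 0.0703 m

Mid-depth of clay below the footing base: z = 1 + 3.7/2 = 2.85 m.
Stress increase at mid-clay by the 2:1 spreading method:
Δσ = qB/(B+z) = 126×1.2/(1.2+2.85) = 37.333 kPa
Final effective stress: σ'_f = σ'_0 + Δσ = 95.6 + 37.333 = 132.93 kPa.
Normally consolidated clay, so the full stress increment lies on the virgin compression line:
S_c = C_c·H/(1+e₀)·log₁₀(σ'_f/σ'_0) = 0.28×3.7/(1+1.11)×log₁₀(132.93/95.6)
    = 0.491 × 0.14317 = 0.0703 m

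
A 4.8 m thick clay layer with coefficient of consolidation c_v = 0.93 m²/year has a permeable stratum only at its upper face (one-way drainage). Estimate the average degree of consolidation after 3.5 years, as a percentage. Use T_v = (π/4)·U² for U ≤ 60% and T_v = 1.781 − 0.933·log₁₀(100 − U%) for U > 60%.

U ≈ 42.4 %

Drainage path length: H_d = H = 4.8 m (single drainage).
T_v = c_v·t/H_d² = 0.93×3.5/4.8² = 0.14128.
T_v = 0.14128 corresponds to the U ≤ 60% branch:
U = √(4T_v/π) = 0.4241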